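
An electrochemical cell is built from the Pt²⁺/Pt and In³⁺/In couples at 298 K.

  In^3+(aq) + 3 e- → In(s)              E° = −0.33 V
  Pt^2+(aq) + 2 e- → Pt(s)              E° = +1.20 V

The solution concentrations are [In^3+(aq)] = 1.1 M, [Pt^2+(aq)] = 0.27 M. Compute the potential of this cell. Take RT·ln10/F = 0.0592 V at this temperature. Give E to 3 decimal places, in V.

+1.512 V

Pt²⁺/Pt is reduced (cathode, E° = +1.20 V) and In³⁺/In is oxidized (anode).
E°cell = +1.20 − (−0.33) = +1.53 V, with n = 6 electrons transferred.
Balancing gives 3 Pt^2+(aq) + 2 In(s) → 3 Pt(s) + 2 In^3+(aq); hence Q = [In^3+(aq)]^2 / [Pt^2+(aq)]^3 = 61.5 (log Q = 1.789).
Applying E = E° − (RT ln10/nF)·log Q gives +1.53 − (0.0592/6)(1.789) = +1.512 V.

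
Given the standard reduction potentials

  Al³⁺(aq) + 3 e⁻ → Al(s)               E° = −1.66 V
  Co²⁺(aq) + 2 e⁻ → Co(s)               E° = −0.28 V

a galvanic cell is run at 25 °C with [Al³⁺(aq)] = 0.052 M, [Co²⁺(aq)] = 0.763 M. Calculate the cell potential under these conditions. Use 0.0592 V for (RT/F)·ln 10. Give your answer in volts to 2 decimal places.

Co²⁺/Co is reduced (cathode, E° = −0.28 V) and Al³⁺/Al is oxidized (anode).
The standard potential is −0.28 − (−1.66) = +1.38 V and the balanced reaction transfers n = 6 electrons.
The balanced reaction is 3 Co²⁺(aq) + 2 Al(s) → 3 Co(s) + 2 Al³⁺(aq), so Q = [Al³⁺(aq)]^2 / [Co²⁺(aq)]^3 = 0.00609 and log Q = −2.216.
E = E° − (0.0592/n)·log Q = +1.38 − (0.0592/6)(−2.216) = +1.40 V.

+1.40 V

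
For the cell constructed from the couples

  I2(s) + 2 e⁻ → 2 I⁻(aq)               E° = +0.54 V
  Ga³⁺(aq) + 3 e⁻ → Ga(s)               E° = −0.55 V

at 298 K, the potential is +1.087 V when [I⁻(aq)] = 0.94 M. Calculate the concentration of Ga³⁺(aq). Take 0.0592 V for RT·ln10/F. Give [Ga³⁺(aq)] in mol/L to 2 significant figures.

The I₂/I⁻ couple has the larger reduction potential, so it is the cathode: E°cell = +0.54 − (−0.55) = +1.09 V and n = 6.
Since E = E° − (0.0592/n)·log Q, log Q = n(E° − E)/0.0592 = 0.304.
Balancing electrons gives 3 I2(s) + 2 Ga(s) → 6 I⁻(aq) + 2 Ga³⁺(aq); thus Q = [I⁻(aq)]^6·[Ga³⁺(aq)]^2.
Substituting the known concentrations and solving, log [Ga³⁺(aq)] = 0.233 and [Ga³⁺(aq)] = 1.7 M.

1.7 M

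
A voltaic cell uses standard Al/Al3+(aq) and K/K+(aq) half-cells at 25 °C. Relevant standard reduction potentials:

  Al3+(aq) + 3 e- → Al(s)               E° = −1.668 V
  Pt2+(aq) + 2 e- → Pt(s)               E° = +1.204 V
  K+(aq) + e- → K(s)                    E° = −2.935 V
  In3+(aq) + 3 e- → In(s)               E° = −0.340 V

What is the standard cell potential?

+1.267 V

Of the two couples in this cell, the one with the more positive reduction potential is reduced at the cathode: here that is Al³⁺/Al (−1.668 V); K⁺/K (−2.935 V) is the anode.
E°cell = E°(cathode) − E°(anode) = −1.668 − (−2.935) = +1.267 V.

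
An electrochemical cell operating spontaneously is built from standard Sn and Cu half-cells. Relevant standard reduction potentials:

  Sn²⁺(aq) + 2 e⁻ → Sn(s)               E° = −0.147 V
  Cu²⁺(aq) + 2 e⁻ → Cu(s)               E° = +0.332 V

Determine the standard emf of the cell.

+0.479 V

Of the two couples in this cell, the one with the more positive reduction potential is reduced at the cathode: here that is Cu²⁺/Cu (+0.332 V); Sn²⁺/Sn (−0.147 V) is the anode.
E°cell = E°(cathode) − E°(anode) = +0.332 − (−0.147) = +0.479 V.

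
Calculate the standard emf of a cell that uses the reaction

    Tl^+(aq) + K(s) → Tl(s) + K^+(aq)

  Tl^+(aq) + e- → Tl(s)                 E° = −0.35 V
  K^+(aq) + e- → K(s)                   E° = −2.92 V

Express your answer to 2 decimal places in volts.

+2.57 V

In the reaction as written, Tl^+(aq) is reduced (cathode) and K^+(aq) is produced by oxidation at the anode.
E°cell = E°(cathode) − E°(anode) = −0.35 − (−2.92) = +2.57 V.
The positive value indicates the reaction is spontaneous as written.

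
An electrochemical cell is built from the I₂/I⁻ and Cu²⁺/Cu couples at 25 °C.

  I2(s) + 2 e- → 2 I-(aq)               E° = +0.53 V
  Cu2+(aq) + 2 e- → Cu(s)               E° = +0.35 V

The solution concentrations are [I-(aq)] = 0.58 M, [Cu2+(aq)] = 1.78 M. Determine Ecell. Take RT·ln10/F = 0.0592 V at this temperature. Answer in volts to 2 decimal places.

+0.19 V

The I₂/I⁻ couple has the more positive E°, so it is the cathode; Cu²⁺/Cu is the anode.
E°cell = +0.53 − (+0.35) = +0.18 V, with n = 2 electrons transferred.
The balanced reaction is I2(s) + Cu(s) → 2 I-(aq) + Cu2+(aq), so Q = [I-(aq)]^2·[Cu2+(aq)] = 0.599 and log Q = −0.223.
E = E° − (0.0592/n)·log Q = +0.18 − (0.0592/2)(−0.223) = +0.19 V.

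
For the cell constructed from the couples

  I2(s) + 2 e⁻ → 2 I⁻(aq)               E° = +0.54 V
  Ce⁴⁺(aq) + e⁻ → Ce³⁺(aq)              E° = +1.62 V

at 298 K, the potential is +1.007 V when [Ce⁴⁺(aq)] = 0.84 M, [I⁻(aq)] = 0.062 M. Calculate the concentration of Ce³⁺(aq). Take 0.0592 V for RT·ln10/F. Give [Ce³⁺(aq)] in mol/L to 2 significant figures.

The Ce⁴⁺/Ce³⁺ couple has the larger reduction potential, so it is the cathode: E°cell = +1.62 − (+0.54) = +1.08 V and n = 2.
Rearranging E = E° − (0.0592/n)·log Q gives log Q = 2(+1.08 − (+1.007))/0.0592 = 2.466.
Balancing electrons gives 2 Ce⁴⁺(aq) + 2 I⁻(aq) → 2 Ce³⁺(aq) + I2(s); thus Q = [Ce³⁺(aq)]^2 / ([Ce⁴⁺(aq)]^2·[I⁻(aq)]^2).
Isolating [Ce³⁺(aq)] in Q = 10^{2.466} yields log [Ce³⁺(aq)] = −0.050, i.e. 0.89 M.

0.89 M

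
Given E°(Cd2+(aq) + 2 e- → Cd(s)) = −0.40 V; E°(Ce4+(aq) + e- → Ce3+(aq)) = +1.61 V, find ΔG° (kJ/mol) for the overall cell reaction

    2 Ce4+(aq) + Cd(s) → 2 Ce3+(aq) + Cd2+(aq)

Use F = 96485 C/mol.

In the reaction as written Ce4+(aq) is reduced, so the Ce⁴⁺/Ce³⁺ couple is the cathode and Cd²⁺/Cd is the anode.
E°cell = +1.61 − (−0.40) = +2.01 V; balancing electrons gives n = 2.
ΔG° = −nFE°cell = −(2)(96485)(+2.01) J/mol = −388 kJ/mol.

−388 kJ/mol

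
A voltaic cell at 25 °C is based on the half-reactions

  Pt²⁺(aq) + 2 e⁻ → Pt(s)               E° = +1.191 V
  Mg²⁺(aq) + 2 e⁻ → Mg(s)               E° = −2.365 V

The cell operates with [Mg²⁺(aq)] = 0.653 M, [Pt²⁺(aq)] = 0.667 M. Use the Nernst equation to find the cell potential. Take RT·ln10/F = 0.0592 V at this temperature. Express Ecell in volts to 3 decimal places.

+3.556 V

Since E°(Pt²⁺/Pt) > E°(Mg²⁺/Mg), Pt²⁺/Pt serves as the cathode.
E°cell = +1.191 − (−2.365) = +3.556 V, with n = 2 electrons transferred.
Balancing gives Pt²⁺(aq) + Mg(s) → Pt(s) + Mg²⁺(aq); hence Q = [Mg²⁺(aq)] / [Pt²⁺(aq)] = 0.979 (log Q = −0.009).
E = E° − (0.0592/n)·log Q = +3.556 − (0.0592/2)(−0.009) = +3.556 V.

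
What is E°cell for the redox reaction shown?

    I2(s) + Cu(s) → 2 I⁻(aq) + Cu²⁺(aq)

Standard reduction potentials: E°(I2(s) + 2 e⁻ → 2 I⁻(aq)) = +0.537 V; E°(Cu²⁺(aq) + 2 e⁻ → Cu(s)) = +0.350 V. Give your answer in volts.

+0.187 V

I2(s) gains electrons, so the I₂/I⁻ couple is the cathode; the Cu²⁺/Cu couple is the anode.
E°cell = E°(cathode) − E°(anode) = +0.537 − (+0.350) = +0.187 V.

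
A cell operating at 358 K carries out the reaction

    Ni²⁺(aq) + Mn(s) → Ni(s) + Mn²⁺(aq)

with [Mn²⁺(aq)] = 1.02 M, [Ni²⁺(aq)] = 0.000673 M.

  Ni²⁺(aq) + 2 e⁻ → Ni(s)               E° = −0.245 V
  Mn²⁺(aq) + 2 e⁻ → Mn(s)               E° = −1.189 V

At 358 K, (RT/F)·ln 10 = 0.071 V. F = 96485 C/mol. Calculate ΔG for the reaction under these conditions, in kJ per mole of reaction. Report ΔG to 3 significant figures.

With Ni²⁺/Ni reduced at the cathode, E°cell = −0.245 − (−1.189) = +0.944 V and n = 2.
Here Q = [Mn²⁺(aq)] / [Ni²⁺(aq)] = 1.52×10^3 (log Q = 3.181), giving E = +0.944 − (0.071/2)·(3.181) = +0.8311 V.
Then ΔG = −nFE = −2 × 96485 × +0.8311 J/mol = −160 kJ/mol.

−160 kJ/mol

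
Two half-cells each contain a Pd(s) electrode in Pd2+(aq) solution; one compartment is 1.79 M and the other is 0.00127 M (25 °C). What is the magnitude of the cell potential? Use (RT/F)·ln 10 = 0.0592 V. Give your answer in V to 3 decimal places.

For a concentration cell E°cell = 0, since both electrodes use the same couple.
The compartment with the higher Pd2+(aq) concentration (1.79 M) acts as the cathode; ions are reduced there and produced at the dilute (0.00127 M) anode.
With n = 2, Ecell = −(0.0592/2)·log([dilute]/[conc]) = −(0.0592/2)·log(0.00127/1.79) = +0.093 V.

0.093 V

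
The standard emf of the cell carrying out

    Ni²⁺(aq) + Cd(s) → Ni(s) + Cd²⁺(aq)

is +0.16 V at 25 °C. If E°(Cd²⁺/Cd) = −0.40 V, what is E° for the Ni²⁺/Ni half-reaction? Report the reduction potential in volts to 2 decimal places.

In the reaction as written the Ni²⁺/Ni couple is reduced (cathode) and Cd²⁺/Cd is oxidized (anode), so E°cell = E°(Ni²⁺/Ni) − E°(Cd²⁺/Cd).
E°(Ni²⁺/Ni) = E°cell + E°(anode) = +0.16 + (−0.40) = −0.24 V.

−0.24 V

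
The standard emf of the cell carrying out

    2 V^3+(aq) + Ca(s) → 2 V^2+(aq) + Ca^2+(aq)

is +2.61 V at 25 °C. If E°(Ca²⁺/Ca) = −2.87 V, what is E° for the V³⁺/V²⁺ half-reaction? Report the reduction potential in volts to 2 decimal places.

−0.26 V

In the reaction as written the V³⁺/V²⁺ couple is reduced (cathode) and Ca²⁺/Ca is oxidized (anode), so E°cell = E°(V³⁺/V²⁺) − E°(Ca²⁺/Ca).
E°(V³⁺/V²⁺) = E°cell + E°(anode) = +2.61 + (−2.87) = −0.26 V.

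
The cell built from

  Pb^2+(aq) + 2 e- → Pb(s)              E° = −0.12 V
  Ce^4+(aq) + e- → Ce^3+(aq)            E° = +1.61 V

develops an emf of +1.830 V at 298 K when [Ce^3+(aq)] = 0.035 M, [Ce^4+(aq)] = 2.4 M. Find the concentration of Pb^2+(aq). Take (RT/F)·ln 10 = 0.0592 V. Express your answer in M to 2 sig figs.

2.0 M

The Ce⁴⁺/Ce³⁺ couple has the larger reduction potential, so it is the cathode: E°cell = +1.61 − (−0.12) = +1.73 V and n = 2.
Rearranging E = E° − (0.0592/n)·log Q gives log Q = 2(+1.73 − (+1.830))/0.0592 = −3.378.
For 2 Ce^4+(aq) + Pb(s) → 2 Ce^3+(aq) + Pb^2+(aq), the reaction quotient is Q = ([Ce^3+(aq)]^2·[Pb^2+(aq)]) / [Ce^4+(aq)]^2.
Isolating [Pb^2+(aq)] in Q = 10^{−3.378} yields log [Pb^2+(aq)] = 0.294, i.e. 2.0 M.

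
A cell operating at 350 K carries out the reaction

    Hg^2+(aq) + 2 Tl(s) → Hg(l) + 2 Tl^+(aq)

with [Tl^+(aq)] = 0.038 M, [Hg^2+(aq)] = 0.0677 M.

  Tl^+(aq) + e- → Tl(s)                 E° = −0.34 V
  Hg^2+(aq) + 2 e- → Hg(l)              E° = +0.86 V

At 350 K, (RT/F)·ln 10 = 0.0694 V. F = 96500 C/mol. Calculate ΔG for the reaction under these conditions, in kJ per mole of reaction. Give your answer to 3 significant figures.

−243 kJ/mol

With Hg²⁺/Hg reduced at the cathode, E°cell = +0.86 − (−0.34) = +1.20 V and n = 2.
The reaction quotient is [Tl^+(aq)]^2 / [Hg^2+(aq)] = 0.0213; by Nernst, E = +1.20 − (0.0694/2)(−1.671) = +1.2580 V.
ΔG = −nFE = −(2)(96500)(+1.2580) J/mol = −243 kJ/mol.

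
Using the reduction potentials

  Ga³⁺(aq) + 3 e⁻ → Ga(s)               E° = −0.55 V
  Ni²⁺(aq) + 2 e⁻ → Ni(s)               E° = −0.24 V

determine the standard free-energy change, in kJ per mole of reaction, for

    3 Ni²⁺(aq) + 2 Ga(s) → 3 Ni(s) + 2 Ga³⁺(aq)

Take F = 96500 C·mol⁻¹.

−179 kJ/mol

In the reaction as written Ni²⁺(aq) is reduced, so the Ni²⁺/Ni couple is the cathode and Ga³⁺/Ga is the anode.
E°cell = −0.24 − (−0.55) = +0.31 V; balancing electrons gives n = 6.
ΔG° = −nFE°cell = −(6)(96500)(+0.31) J/mol = −179 kJ/mol.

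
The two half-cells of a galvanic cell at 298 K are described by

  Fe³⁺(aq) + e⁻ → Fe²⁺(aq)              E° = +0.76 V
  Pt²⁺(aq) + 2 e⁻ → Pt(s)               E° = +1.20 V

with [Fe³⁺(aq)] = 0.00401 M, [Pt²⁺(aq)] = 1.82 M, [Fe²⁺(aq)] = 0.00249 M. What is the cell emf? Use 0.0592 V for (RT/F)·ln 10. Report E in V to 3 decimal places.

+0.435 V

Pt²⁺/Pt is reduced (cathode, E° = +1.20 V) and Fe³⁺/Fe²⁺ is oxidized (anode).
E°cell = E°cat − E°an = +1.20 − (+0.76) = +0.44 V; n = 2.
The balanced reaction is Pt²⁺(aq) + 2 Fe²⁺(aq) → Pt(s) + 2 Fe³⁺(aq), so Q = [Fe³⁺(aq)]^2 / ([Pt²⁺(aq)]·[Fe²⁺(aq)]^2) = 1.43 and log Q = 0.154.
Applying E = E° − (RT ln10/nF)·log Q gives +0.44 − (0.0592/2)(0.154) = +0.435 V.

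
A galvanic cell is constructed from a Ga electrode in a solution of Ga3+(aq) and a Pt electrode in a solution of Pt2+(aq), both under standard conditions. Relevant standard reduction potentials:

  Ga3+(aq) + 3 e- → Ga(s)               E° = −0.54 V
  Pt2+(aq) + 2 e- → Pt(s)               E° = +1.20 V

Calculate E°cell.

The Pt²⁺/Pt couple has the higher E°, so Pt ion is reduced (cathode) and Ga is oxidized (anode).
E°cell = E°(cathode) − E°(anode) = +1.20 − (−0.54) = +1.74 V.

+1.74 V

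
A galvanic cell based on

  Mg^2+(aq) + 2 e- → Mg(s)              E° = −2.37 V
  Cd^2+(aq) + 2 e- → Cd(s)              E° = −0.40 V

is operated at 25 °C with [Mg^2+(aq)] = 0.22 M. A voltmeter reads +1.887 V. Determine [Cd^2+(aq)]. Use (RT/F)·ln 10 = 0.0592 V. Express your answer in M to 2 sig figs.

With Cd²⁺/Cd at the cathode and Mg²⁺/Mg at the anode, E°cell = −0.40 − (−2.37) = +1.97 V (n = 2).
Rearranging E = E° − (0.0592/n)·log Q gives log Q = 2(+1.97 − (+1.887))/0.0592 = 2.804.
For Cd^2+(aq) + Mg(s) → Cd(s) + Mg^2+(aq), the reaction quotient is Q = [Mg^2+(aq)] / [Cd^2+(aq)].
Substituting the known concentrations and solving, log [Cd^2+(aq)] = −3.462 and [Cd^2+(aq)] = 0.00035 M.

0.00035 M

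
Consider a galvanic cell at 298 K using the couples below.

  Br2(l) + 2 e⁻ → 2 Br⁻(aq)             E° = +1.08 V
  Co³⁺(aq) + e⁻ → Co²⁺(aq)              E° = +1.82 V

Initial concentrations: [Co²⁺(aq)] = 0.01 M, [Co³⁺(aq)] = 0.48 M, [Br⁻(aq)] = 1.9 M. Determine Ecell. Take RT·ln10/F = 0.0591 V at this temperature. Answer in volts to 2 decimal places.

The Co³⁺/Co²⁺ couple has the more positive E°, so it is the cathode; Br₂/Br⁻ is the anode.
The standard potential is +1.82 − (+1.08) = +0.74 V and the balanced reaction transfers n = 2 electrons.
Balancing gives 2 Co³⁺(aq) + 2 Br⁻(aq) → 2 Co²⁺(aq) + Br2(l); hence Q = [Co²⁺(aq)]^2 / ([Co³⁺(aq)]^2·[Br⁻(aq)]^2) = 0.00012 (log Q = −3.920).
Applying E = E° − (RT ln10/nF)·log Q gives +0.74 − (0.0591/2)(−3.920) = +0.86 V.

+0.86 V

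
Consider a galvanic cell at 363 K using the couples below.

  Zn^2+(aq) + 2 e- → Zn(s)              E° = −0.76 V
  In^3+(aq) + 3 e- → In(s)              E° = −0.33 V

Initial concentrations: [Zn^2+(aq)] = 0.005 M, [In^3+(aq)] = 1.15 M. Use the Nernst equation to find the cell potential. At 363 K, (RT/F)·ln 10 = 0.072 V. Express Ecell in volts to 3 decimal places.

+0.514 V

The In³⁺/In couple has the more positive E°, so it is the cathode; Zn²⁺/Zn is the anode.
E°cell = E°cat − E°an = −0.33 − (−0.76) = +0.43 V; n = 6.
Balancing gives 2 In^3+(aq) + 3 Zn(s) → 2 In(s) + 3 Zn^2+(aq); hence Q = [Zn^2+(aq)]^3 / [In^3+(aq)]^2 = 9.45×10^−8 (log Q = −7.024).
By the Nernst equation, E = +0.43 − (0.072/6)·(−7.024) = +0.514 V.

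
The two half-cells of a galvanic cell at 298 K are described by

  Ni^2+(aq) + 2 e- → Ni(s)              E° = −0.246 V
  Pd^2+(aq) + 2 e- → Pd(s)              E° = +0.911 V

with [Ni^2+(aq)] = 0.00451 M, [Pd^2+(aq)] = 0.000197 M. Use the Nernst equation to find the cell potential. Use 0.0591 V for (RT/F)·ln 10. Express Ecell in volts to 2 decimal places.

The Pd²⁺/Pd couple has the more positive E°, so it is the cathode; Ni²⁺/Ni is the anode.
E°cell = E°cat − E°an = +0.911 − (−0.246) = +1.157 V; n = 2.
The balanced reaction is Pd^2+(aq) + Ni(s) → Pd(s) + Ni^2+(aq), so Q = [Ni^2+(aq)] / [Pd^2+(aq)] = 22.9 and log Q = 1.360.
E = E° − (0.0591/n)·log Q = +1.157 − (0.0591/2)(1.360) = +1.12 V.

+1.12 V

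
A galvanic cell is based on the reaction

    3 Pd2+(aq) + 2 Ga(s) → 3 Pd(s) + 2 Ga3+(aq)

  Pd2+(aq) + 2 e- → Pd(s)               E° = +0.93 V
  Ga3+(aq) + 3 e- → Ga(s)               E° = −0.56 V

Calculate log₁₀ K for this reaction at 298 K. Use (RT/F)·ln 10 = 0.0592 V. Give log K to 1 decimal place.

The Pd²⁺/Pd couple is reduced (cathode); E°cell = +0.93 − (−0.56) = +1.49 V with n = 6.
At equilibrium E = 0, so log K = nE°cell / 0.0592 = (6)(+1.49) / 0.0592 = 151.0.

log K = 151.0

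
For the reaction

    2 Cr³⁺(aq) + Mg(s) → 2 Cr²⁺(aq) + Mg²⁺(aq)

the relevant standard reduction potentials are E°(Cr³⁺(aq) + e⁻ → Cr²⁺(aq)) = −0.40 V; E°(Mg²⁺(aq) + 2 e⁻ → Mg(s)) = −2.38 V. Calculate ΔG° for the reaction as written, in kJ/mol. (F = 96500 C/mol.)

In the reaction as written Cr³⁺(aq) is reduced, so the Cr³⁺/Cr²⁺ couple is the cathode and Mg²⁺/Mg is the anode.
E°cell = −0.40 − (−2.38) = +1.98 V; balancing electrons gives n = 2.
ΔG° = −nFE°cell = −(2)(96500)(+1.98) J/mol = −382 kJ/mol.

−382 kJ/mol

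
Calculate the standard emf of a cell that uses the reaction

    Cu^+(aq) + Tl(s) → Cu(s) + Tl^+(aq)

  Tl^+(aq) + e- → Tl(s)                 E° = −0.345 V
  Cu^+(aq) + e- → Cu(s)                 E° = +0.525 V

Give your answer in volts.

Cu^+(aq) gains electrons, so the Cu⁺/Cu couple is the cathode; the Tl⁺/Tl couple is the anode.
E°cell = E°(cathode) − E°(anode) = +0.525 − (−0.345) = +0.870 V.

+0.870 V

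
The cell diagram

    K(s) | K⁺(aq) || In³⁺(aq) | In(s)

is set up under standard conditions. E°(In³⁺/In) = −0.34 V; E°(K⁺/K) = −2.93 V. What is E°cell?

By convention the left-hand electrode in cell notation is the anode (oxidation) and the right-hand electrode is the cathode (reduction).
E°cell = E°(right) − E°(left) = −0.34 − (−2.93) = +2.59 V.

+2.59 V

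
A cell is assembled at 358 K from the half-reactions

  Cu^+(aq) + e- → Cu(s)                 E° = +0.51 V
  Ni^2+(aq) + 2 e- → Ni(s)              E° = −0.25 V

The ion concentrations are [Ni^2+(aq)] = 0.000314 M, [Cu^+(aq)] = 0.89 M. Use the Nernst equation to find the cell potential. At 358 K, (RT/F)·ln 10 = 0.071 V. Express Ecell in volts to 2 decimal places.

The Cu⁺/Cu couple has the more positive E°, so it is the cathode; Ni²⁺/Ni is the anode.
E°cell = +0.51 − (−0.25) = +0.76 V, with n = 2 electrons transferred.
The balanced reaction is 2 Cu^+(aq) + Ni(s) → 2 Cu(s) + Ni^2+(aq), so Q = [Ni^2+(aq)] / [Cu^+(aq)]^2 = 0.000396 and log Q = −3.402.
E = E° − (0.071/n)·log Q = +0.76 − (0.071/2)(−3.402) = +0.88 V.

+0.88 V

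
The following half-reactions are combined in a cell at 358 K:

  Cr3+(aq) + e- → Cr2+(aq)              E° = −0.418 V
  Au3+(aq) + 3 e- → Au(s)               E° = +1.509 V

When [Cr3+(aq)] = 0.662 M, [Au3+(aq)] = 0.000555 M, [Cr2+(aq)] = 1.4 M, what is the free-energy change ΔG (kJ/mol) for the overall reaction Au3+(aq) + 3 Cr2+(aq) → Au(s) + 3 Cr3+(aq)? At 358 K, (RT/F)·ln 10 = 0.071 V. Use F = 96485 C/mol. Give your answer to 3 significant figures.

−542 kJ/mol

The standard cell potential is +1.509 − (−0.418) = +1.927 V, with n = 3 electrons in the balanced equation.
Here Q = [Cr3+(aq)]^3 / ([Au3+(aq)]·[Cr2+(aq)]^3) = 191 (log Q = 2.280), giving E = +1.927 − (0.071/3)·(2.280) = +1.8730 V.
Then ΔG = −nFE = −3 × 96485 × +1.8730 J/mol = −542 kJ/mol.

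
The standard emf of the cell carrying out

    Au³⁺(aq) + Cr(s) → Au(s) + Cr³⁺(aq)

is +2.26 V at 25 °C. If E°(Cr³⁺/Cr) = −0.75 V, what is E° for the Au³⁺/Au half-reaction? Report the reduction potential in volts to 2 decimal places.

In the reaction as written the Au³⁺/Au couple is reduced (cathode) and Cr³⁺/Cr is oxidized (anode), so E°cell = E°(Au³⁺/Au) − E°(Cr³⁺/Cr).
E°(Au³⁺/Au) = E°cell + E°(anode) = +2.26 + (−0.75) = +1.51 V.

+1.51 V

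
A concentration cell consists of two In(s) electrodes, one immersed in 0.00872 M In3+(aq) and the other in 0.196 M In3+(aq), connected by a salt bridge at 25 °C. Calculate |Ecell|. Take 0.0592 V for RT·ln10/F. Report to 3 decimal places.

For a concentration cell E°cell = 0, since both electrodes use the same couple.
The compartment with the higher In3+(aq) concentration (0.196 M) acts as the cathode; ions are reduced there and produced at the dilute (0.00872 M) anode.
With n = 3, Ecell = −(0.0592/3)·log([dilute]/[conc]) = −(0.0592/3)·log(0.00872/0.196) = +0.027 V.

0.027 V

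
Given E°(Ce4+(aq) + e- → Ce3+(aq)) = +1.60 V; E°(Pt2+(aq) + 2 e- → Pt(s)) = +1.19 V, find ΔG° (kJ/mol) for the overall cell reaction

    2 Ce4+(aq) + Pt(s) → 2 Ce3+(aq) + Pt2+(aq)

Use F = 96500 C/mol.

In the reaction as written Ce4+(aq) is reduced, so the Ce⁴⁺/Ce³⁺ couple is the cathode and Pt²⁺/Pt is the anode.
E°cell = +1.60 − (+1.19) = +0.41 V; balancing electrons gives n = 2.
ΔG° = −nFE°cell = −(2)(96500)(+0.41) J/mol = −79.1 kJ/mol.

−79.1 kJ/mol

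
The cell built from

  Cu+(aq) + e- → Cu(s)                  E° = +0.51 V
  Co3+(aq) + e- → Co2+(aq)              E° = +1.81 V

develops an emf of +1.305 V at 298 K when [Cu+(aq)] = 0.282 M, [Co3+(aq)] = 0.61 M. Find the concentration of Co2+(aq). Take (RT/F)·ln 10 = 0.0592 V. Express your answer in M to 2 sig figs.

With Co³⁺/Co²⁺ at the cathode and Cu⁺/Cu at the anode, E°cell = +1.81 − (+0.51) = +1.30 V (n = 1).
Since E = E° − (0.0592/n)·log Q, log Q = n(E° − E)/0.0592 = −0.084.
For Co3+(aq) + Cu(s) → Co2+(aq) + Cu+(aq), the reaction quotient is Q = ([Co2+(aq)]·[Cu+(aq)]) / [Co3+(aq)].
Substituting the known concentrations and solving, log [Co2+(aq)] = 0.251 and [Co2+(aq)] = 1.8 M.

1.8 M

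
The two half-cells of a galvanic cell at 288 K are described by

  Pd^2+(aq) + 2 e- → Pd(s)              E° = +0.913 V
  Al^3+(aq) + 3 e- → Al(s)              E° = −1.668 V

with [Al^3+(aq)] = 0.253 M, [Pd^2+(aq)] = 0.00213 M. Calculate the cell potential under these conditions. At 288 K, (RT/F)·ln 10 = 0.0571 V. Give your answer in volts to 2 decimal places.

+2.52 V

The Pd²⁺/Pd couple has the more positive E°, so it is the cathode; Al³⁺/Al is the anode.
E°cell = E°cat − E°an = +0.913 − (−1.668) = +2.581 V; n = 6.
Balancing gives 3 Pd^2+(aq) + 2 Al(s) → 3 Pd(s) + 2 Al^3+(aq); hence Q = [Al^3+(aq)]^2 / [Pd^2+(aq)]^3 = 6.62×10^6 (log Q = 6.821).
By the Nernst equation, E = +2.581 − (0.0571/6)·(6.821) = +2.52 V.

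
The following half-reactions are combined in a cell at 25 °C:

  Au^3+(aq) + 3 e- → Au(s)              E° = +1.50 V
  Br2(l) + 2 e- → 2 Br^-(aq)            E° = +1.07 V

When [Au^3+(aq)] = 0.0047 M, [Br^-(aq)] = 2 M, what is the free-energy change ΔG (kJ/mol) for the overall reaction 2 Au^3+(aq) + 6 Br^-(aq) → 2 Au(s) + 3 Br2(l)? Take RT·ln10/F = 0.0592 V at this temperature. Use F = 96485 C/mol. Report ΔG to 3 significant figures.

−233 kJ/mol

E°cell = +1.50 − (+1.07) = +0.43 V; the balanced reaction transfers n = 6 electrons.
The reaction quotient is 1 / ([Au^3+(aq)]^2·[Br^-(aq)]^6) = 707; by Nernst, E = +0.43 − (0.0592/6)(2.850) = +0.4019 V.
Finally ΔG = −nFE = −(6)(96485 C/mol)(+0.4019 V) = −233 kJ/mol.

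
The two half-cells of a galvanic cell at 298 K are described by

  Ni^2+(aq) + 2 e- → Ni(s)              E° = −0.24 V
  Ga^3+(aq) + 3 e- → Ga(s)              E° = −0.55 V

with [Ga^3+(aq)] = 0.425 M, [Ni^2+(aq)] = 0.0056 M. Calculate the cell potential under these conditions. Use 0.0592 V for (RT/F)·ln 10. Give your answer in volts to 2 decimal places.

The Ni²⁺/Ni couple has the more positive E°, so it is the cathode; Ga³⁺/Ga is the anode.
E°cell = E°cat − E°an = −0.24 − (−0.55) = +0.31 V; n = 6.
The balanced reaction is 3 Ni^2+(aq) + 2 Ga(s) → 3 Ni(s) + 2 Ga^3+(aq), so Q = [Ga^3+(aq)]^2 / [Ni^2+(aq)]^3 = 1.03×10^6 and log Q = 6.012.
By the Nernst equation, E = +0.31 − (0.0592/6)·(6.012) = +0.25 V.

+0.25 V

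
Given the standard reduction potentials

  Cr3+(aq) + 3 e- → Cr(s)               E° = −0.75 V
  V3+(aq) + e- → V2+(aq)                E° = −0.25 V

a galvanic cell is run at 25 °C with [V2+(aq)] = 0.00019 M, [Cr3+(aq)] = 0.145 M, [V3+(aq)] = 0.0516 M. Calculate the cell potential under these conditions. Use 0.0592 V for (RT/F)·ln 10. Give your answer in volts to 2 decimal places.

+0.66 V

The V³⁺/V²⁺ couple has the more positive E°, so it is the cathode; Cr³⁺/Cr is the anode.
The standard potential is −0.25 − (−0.75) = +0.50 V and the balanced reaction transfers n = 3 electrons.
For the overall reaction 3 V3+(aq) + Cr(s) → 3 V2+(aq) + Cr3+(aq), Q = ([V2+(aq)]^3·[Cr3+(aq)]) / [V3+(aq)]^3 = 7.24×10^−9, giving log Q = −8.140.
E = E° − (0.0592/n)·log Q = +0.50 − (0.0592/3)(−8.140) = +0.66 V.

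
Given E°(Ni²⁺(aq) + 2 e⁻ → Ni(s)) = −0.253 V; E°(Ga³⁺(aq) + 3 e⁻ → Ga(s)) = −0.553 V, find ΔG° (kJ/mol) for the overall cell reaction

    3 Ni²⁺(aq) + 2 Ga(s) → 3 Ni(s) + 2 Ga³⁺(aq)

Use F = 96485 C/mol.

In the reaction as written Ni²⁺(aq) is reduced, so the Ni²⁺/Ni couple is the cathode and Ga³⁺/Ga is the anode.
E°cell = −0.253 − (−0.553) = +0.300 V; balancing electrons gives n = 6.
ΔG° = −nFE°cell = −(6)(96485)(+0.300) J/mol = −174 kJ/mol.

−174 kJ/mol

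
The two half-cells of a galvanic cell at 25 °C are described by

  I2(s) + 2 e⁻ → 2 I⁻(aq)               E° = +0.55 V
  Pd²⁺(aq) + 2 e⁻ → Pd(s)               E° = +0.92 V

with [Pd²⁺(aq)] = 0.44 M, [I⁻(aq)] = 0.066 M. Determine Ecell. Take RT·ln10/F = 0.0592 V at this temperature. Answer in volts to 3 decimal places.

+0.290 V

Since E°(Pd²⁺/Pd) > E°(I₂/I⁻), Pd²⁺/Pd serves as the cathode.
E°cell = +0.92 − (+0.55) = +0.37 V, with n = 2 electrons transferred.
Balancing gives Pd²⁺(aq) + 2 I⁻(aq) → Pd(s) + I2(s); hence Q = 1 / ([Pd²⁺(aq)]·[I⁻(aq)]^2) = 522 (log Q = 2.717).
By the Nernst equation, E = +0.37 − (0.0592/2)·(2.717) = +0.290 V.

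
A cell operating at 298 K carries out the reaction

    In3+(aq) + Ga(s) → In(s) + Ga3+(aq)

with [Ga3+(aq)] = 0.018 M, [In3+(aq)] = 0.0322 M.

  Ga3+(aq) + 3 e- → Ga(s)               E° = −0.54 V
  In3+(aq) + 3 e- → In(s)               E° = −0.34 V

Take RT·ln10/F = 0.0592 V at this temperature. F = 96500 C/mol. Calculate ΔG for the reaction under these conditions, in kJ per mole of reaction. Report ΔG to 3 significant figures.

−59.3 kJ/mol

With In³⁺/In reduced at the cathode, E°cell = −0.34 − (−0.54) = +0.20 V and n = 3.
Q = [Ga3+(aq)] / [In3+(aq)] = 0.559, so log Q = −0.253 and E = +0.20 − (0.0592/3)(−0.253) = +0.2050 V.
Then ΔG = −nFE = −3 × 96500 × +0.2050 J/mol = −59.3 kJ/mol.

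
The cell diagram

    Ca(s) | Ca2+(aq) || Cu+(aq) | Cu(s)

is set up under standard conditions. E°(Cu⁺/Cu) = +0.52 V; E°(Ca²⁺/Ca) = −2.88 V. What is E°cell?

+3.40 V

By convention the left-hand electrode in cell notation is the anode (oxidation) and the right-hand electrode is the cathode (reduction).
E°cell = E°(right) − E°(left) = +0.52 − (−2.88) = +3.40 V.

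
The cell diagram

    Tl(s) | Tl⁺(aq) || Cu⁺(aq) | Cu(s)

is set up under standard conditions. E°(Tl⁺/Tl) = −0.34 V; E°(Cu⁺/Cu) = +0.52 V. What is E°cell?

+0.86 V

By convention the left-hand electrode in cell notation is the anode (oxidation) and the right-hand electrode is the cathode (reduction).
E°cell = E°(right) − E°(left) = +0.52 − (−0.34) = +0.86 V.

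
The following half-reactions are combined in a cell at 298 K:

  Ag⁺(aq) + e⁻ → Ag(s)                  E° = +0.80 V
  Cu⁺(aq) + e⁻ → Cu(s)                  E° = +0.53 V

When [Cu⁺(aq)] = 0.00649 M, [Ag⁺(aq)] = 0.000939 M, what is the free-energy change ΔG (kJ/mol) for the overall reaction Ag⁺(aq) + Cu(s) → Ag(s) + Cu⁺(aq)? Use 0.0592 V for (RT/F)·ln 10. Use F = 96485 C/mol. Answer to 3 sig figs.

−21.3 kJ/mol

With Ag⁺/Ag reduced at the cathode, E°cell = +0.80 − (+0.53) = +0.27 V and n = 1.
Q = [Cu⁺(aq)] / [Ag⁺(aq)] = 6.91, so log Q = 0.840 and E = +0.27 − (0.0592/1)(0.840) = +0.2203 V.
Then ΔG = −nFE = −1 × 96485 × +0.2203 J/mol = −21.3 kJ/mol.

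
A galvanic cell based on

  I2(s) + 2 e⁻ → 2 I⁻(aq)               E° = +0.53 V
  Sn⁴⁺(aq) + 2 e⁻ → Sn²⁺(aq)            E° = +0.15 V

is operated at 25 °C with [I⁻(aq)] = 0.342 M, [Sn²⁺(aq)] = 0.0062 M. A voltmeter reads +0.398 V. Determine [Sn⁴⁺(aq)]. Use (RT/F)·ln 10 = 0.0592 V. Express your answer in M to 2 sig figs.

0.013 M

With I₂/I⁻ at the cathode and Sn⁴⁺/Sn²⁺ at the anode, E°cell = +0.53 − (+0.15) = +0.38 V (n = 2).
From the Nernst equation, log Q = n(E° − E)/0.0592 = 2·(+0.38 − (+0.398))/0.0592 = −0.608.
For I2(s) + Sn²⁺(aq) → 2 I⁻(aq) + Sn⁴⁺(aq), the reaction quotient is Q = ([I⁻(aq)]^2·[Sn⁴⁺(aq)]) / [Sn²⁺(aq)].
Substituting the known concentrations and solving, log [Sn⁴⁺(aq)] = −1.884 and [Sn⁴⁺(aq)] = 0.013 M.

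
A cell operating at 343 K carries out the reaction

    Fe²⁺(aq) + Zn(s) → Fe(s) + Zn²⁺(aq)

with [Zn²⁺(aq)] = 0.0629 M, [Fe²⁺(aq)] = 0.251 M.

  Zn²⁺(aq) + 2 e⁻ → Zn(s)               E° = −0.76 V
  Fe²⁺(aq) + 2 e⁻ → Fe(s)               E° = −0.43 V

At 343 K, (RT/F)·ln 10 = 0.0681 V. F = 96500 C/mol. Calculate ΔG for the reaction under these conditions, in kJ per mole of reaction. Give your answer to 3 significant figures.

−67.6 kJ/mol

The standard cell potential is −0.43 − (−0.76) = +0.33 V, with n = 2 electrons in the balanced equation.
Q = [Zn²⁺(aq)] / [Fe²⁺(aq)] = 0.251, so log Q = −0.601 and E = +0.33 − (0.0681/2)(−0.601) = +0.3505 V.
Then ΔG = −nFE = −2 × 96500 × +0.3505 J/mol = −67.6 kJ/mol.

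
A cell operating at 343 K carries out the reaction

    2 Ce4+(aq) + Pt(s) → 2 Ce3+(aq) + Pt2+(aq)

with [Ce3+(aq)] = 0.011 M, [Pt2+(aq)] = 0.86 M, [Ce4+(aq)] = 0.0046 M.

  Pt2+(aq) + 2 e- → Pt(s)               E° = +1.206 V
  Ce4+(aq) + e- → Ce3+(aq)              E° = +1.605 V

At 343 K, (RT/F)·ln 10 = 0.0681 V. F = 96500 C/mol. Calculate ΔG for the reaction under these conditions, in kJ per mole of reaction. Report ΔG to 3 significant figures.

E°cell = +1.605 − (+1.206) = +0.399 V; the balanced reaction transfers n = 2 electrons.
The reaction quotient is ([Ce3+(aq)]^2·[Pt2+(aq)]) / [Ce4+(aq)]^2 = 4.92; by Nernst, E = +0.399 − (0.0681/2)(0.692) = +0.3754 V.
Then ΔG = −nFE = −2 × 96500 × +0.3754 J/mol = −72.5 kJ/mol.

−72.5 kJ/mol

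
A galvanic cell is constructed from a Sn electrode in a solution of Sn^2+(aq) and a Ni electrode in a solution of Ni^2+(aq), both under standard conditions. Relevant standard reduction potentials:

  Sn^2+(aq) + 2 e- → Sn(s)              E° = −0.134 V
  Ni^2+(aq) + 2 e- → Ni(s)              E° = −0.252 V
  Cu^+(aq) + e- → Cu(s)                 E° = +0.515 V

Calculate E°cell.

The Sn²⁺/Sn couple has the higher E°, so Sn ion is reduced (cathode) and Ni is oxidized (anode).
E°cell = E°(cathode) − E°(anode) = −0.134 − (−0.252) = +0.118 V.

+0.118 V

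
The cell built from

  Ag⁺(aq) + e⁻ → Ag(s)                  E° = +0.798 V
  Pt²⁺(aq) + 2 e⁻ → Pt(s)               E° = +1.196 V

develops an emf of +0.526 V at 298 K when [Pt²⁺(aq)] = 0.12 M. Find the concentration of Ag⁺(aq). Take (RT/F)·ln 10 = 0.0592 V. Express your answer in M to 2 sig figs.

With Pt²⁺/Pt at the cathode and Ag⁺/Ag at the anode, E°cell = +1.196 − (+0.798) = +0.398 V (n = 2).
Rearranging E = E° − (0.0592/n)·log Q gives log Q = 2(+0.398 − (+0.526))/0.0592 = −4.324.
For Pt²⁺(aq) + 2 Ag(s) → Pt(s) + 2 Ag⁺(aq), the reaction quotient is Q = [Ag⁺(aq)]^2 / [Pt²⁺(aq)].
Solving for the unknown gives log [Ag⁺(aq)] = −2.622, so [Ag⁺(aq)] ≈ 0.0024 M.

0.0024 M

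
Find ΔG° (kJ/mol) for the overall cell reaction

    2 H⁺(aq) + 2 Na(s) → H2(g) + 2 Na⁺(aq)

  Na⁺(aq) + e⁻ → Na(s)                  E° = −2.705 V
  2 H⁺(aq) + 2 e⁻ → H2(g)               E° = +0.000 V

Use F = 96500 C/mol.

−522 kJ/mol

In the reaction as written H⁺(aq) is reduced, so the 2H⁺/H₂ couple is the cathode and Na⁺/Na is the anode.
E°cell = +0.000 − (−2.705) = +2.705 V; balancing electrons gives n = 2.
ΔG° = −nFE°cell = −(2)(96500)(+2.705) J/mol = −522 kJ/mol.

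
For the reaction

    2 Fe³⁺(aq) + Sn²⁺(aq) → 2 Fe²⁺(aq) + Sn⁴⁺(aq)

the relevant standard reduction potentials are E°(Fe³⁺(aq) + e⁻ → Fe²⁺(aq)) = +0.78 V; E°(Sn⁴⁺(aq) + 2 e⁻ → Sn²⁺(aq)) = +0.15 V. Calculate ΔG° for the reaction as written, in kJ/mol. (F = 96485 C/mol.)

In the reaction as written Fe³⁺(aq) is reduced, so the Fe³⁺/Fe²⁺ couple is the cathode and Sn⁴⁺/Sn²⁺ is the anode.
E°cell = +0.78 − (+0.15) = +0.63 V; balancing electrons gives n = 2.
ΔG° = −nFE°cell = −(2)(96485)(+0.63) J/mol = −122 kJ/mol.

−122 kJ/mol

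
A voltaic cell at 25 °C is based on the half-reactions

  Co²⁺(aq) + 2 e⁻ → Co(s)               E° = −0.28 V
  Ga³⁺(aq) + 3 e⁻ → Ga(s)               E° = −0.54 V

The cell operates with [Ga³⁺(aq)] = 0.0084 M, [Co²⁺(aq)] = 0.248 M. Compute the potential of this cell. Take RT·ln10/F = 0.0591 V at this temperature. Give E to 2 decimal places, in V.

+0.28 V

The Co²⁺/Co couple has the more positive E°, so it is the cathode; Ga³⁺/Ga is the anode.
E°cell = E°cat − E°an = −0.28 − (−0.54) = +0.26 V; n = 6.
Balancing gives 3 Co²⁺(aq) + 2 Ga(s) → 3 Co(s) + 2 Ga³⁺(aq); hence Q = [Ga³⁺(aq)]^2 / [Co²⁺(aq)]^3 = 0.00463 (log Q = −2.335).
E = E° − (0.0591/n)·log Q = +0.26 − (0.0591/6)(−2.335) = +0.28 V.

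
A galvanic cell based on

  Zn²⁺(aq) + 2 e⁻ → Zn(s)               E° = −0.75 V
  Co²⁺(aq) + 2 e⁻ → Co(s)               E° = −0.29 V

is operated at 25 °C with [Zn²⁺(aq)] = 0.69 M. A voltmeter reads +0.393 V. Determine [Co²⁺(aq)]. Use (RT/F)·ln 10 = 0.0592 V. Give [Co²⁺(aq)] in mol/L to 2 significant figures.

Co²⁺/Co is the cathode (higher E°); E°cell = −0.29 − (−0.75) = +0.46 V with n = 2.
From the Nernst equation, log Q = n(E° − E)/0.0592 = 2·(+0.46 − (+0.393))/0.0592 = 2.264.
Balancing electrons gives Co²⁺(aq) + Zn(s) → Co(s) + Zn²⁺(aq); thus Q = [Zn²⁺(aq)] / [Co²⁺(aq)].
Substituting the known concentrations and solving, log [Co²⁺(aq)] = −2.425 and [Co²⁺(aq)] = 0.0038 M.

0.0038 M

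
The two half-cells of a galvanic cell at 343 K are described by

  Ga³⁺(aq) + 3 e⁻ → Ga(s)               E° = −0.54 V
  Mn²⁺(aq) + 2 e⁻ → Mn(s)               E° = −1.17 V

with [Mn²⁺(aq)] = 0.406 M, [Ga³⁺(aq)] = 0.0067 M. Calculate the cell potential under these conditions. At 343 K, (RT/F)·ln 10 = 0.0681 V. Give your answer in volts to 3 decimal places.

Ga³⁺/Ga is reduced (cathode, E° = −0.54 V) and Mn²⁺/Mn is oxidized (anode).
E°cell = −0.54 − (−1.17) = +0.63 V, with n = 6 electrons transferred.
Balancing gives 2 Ga³⁺(aq) + 3 Mn(s) → 2 Ga(s) + 3 Mn²⁺(aq); hence Q = [Mn²⁺(aq)]^3 / [Ga³⁺(aq)]^2 = 1.49×10^3 (log Q = 3.173).
E = E° − (0.0681/n)·log Q = +0.63 − (0.0681/6)(3.173) = +0.594 V.

+0.594 V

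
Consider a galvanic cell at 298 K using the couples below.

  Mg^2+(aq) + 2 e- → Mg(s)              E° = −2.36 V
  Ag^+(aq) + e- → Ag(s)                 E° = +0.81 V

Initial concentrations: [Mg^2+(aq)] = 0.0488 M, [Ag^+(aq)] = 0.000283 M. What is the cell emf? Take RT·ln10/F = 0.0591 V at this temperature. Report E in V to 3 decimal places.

+2.999 V

Since E°(Ag⁺/Ag) > E°(Mg²⁺/Mg), Ag⁺/Ag serves as the cathode.
E°cell = +0.81 − (−2.36) = +3.17 V, with n = 2 electrons transferred.
Balancing gives 2 Ag^+(aq) + Mg(s) → 2 Ag(s) + Mg^2+(aq); hence Q = [Mg^2+(aq)] / [Ag^+(aq)]^2 = 6.09×10^5 (log Q = 5.785).
E = E° − (0.0591/n)·log Q = +3.17 − (0.0591/2)(5.785) = +2.999 V.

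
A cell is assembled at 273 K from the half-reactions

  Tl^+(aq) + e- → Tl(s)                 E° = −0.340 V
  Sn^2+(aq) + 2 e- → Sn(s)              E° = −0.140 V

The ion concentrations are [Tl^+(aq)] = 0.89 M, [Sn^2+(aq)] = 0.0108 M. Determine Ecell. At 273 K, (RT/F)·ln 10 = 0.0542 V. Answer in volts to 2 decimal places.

+0.15 V

Sn²⁺/Sn is reduced (cathode, E° = −0.140 V) and Tl⁺/Tl is oxidized (anode).
The standard potential is −0.140 − (−0.340) = +0.200 V and the balanced reaction transfers n = 2 electrons.
For the overall reaction Sn^2+(aq) + 2 Tl(s) → Sn(s) + 2 Tl^+(aq), Q = [Tl^+(aq)]^2 / [Sn^2+(aq)] = 73.3, giving log Q = 1.865.
E = E° − (0.0542/n)·log Q = +0.200 − (0.0542/2)(1.865) = +0.15 V.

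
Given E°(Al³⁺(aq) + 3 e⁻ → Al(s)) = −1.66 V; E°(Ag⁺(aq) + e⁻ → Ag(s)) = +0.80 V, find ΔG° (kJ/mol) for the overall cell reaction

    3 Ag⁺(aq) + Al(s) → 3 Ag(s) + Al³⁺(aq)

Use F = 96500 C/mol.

−712 kJ/mol

In the reaction as written Ag⁺(aq) is reduced, so the Ag⁺/Ag couple is the cathode and Al³⁺/Al is the anode.
E°cell = +0.80 − (−1.66) = +2.46 V; balancing electrons gives n = 3.
ΔG° = −nFE°cell = −(3)(96500)(+2.46) J/mol = −712 kJ/mol.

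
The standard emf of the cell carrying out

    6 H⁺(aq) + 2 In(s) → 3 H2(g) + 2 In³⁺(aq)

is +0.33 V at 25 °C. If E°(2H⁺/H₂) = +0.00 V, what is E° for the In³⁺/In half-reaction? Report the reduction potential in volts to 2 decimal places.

In the reaction as written the 2H⁺/H₂ couple is reduced (cathode) and In³⁺/In is oxidized (anode), so E°cell = E°(2H⁺/H₂) − E°(In³⁺/In).
E°(In³⁺/In) = E°(cathode) − E°cell = +0.00 − (+0.33) = −0.33 V.

−0.33 V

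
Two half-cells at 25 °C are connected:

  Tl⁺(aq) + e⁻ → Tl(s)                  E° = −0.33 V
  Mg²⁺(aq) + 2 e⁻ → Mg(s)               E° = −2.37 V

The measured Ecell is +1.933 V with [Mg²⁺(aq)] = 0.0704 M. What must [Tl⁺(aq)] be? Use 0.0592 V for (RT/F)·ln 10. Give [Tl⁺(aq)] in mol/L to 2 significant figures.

0.0041 M

With Tl⁺/Tl at the cathode and Mg²⁺/Mg at the anode, E°cell = −0.33 − (−2.37) = +2.04 V (n = 2).
Since E = E° − (0.0592/n)·log Q, log Q = n(E° − E)/0.0592 = 3.615.
Balancing electrons gives 2 Tl⁺(aq) + Mg(s) → 2 Tl(s) + Mg²⁺(aq); thus Q = [Mg²⁺(aq)] / [Tl⁺(aq)]^2.
Isolating [Tl⁺(aq)] in Q = 10^{3.615} yields log [Tl⁺(aq)] = −2.384, i.e. 0.0041 M.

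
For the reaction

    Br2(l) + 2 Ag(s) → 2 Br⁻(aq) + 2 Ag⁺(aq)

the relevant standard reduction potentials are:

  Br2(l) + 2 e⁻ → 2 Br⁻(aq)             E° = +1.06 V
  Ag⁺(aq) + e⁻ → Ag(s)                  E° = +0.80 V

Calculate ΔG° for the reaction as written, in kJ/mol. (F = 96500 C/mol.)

−50.2 kJ/mol

In the reaction as written Br2(l) is reduced, so the Br₂/Br⁻ couple is the cathode and Ag⁺/Ag is the anode.
E°cell = +1.06 − (+0.80) = +0.26 V; balancing electrons gives n = 2.
ΔG° = −nFE°cell = −(2)(96500)(+0.26) J/mol = −50.2 kJ/mol.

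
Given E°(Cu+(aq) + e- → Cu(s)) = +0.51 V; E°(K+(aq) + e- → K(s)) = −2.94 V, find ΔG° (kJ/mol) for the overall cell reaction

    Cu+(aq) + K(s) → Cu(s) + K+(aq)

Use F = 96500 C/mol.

In the reaction as written Cu+(aq) is reduced, so the Cu⁺/Cu couple is the cathode and K⁺/K is the anode.
E°cell = +0.51 − (−2.94) = +3.45 V; balancing electrons gives n = 1.
ΔG° = −nFE°cell = −(1)(96500)(+3.45) J/mol = −333 kJ/mol.

−333 kJ/mol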